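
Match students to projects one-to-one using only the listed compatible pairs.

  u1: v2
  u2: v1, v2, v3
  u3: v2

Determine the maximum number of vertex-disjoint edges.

Unit-capacity flow: source→left, listed edges, right→sink; max matching = max flow.
Augmenting path u1→v2 (+1); matched 1.
Augmenting path u2→v1 (+1); matched 2.
No augmenting path remains; maximum matching = 2.
König certificate: {u2, v2} is a vertex cover of size 2 (every listed pair touches it), so no matching can be larger.

2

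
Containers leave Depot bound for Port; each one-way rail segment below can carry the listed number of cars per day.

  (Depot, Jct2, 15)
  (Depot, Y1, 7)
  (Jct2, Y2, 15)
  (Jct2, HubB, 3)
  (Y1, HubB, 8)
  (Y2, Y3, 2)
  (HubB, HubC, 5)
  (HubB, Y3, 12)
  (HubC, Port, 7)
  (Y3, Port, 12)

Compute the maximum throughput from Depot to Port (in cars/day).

12

Augment Depot→Jct2→Y2→Y3→Port: bottleneck 2, flow now 2.
Augment Depot→Jct2→HubB→HubC→Port: bottleneck 3, flow now 5.
Augment Depot→Y1→HubB→HubC→Port: bottleneck 2, flow now 7.
Augment Depot→Y1→HubB→Y3→Port: bottleneck 5, flow now 12.
No augmenting path remains; maximum flow = 12.
In the residual graph, reachable from Depot: {Depot, Jct2, Y2}.
Min-cut edges: Depot→Y1 (7), Jct2→HubB (3), Y2→Y3 (2); capacity 7 + 3 + 2 = 12.
This cut is saturated, so no flow can exceed 12.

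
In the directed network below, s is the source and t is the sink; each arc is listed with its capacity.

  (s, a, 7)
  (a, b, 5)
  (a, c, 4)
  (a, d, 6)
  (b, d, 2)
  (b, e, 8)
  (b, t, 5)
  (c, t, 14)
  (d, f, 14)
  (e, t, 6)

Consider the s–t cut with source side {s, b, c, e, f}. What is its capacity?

34

Edges leaving {s, b, c, e, f}: s→a (7), b→d (2), b→t (5), c→t (14), e→t (6).
Cut capacity = 7 + 2 + 5 + 14 + 6 = 34.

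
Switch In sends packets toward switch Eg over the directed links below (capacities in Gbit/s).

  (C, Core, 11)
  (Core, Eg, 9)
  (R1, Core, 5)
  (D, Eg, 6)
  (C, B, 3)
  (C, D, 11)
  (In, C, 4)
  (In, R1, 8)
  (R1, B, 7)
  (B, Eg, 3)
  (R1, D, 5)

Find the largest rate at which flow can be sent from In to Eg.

12

Augment In→R1→D→Eg: bottleneck 5, flow now 5.
Augment In→R1→Core→Eg: bottleneck 3, flow now 8.
Augment In→C→D→Eg: bottleneck 1, flow now 9.
Augment In→C→Core→Eg: bottleneck 3, flow now 12.
No augmenting path remains; maximum flow = 12.
In the residual graph, reachable from In: {In}.
Min-cut edges: In→R1 (8), In→C (4); capacity 8 + 4 = 12.
This cut is saturated, so no flow can exceed 12.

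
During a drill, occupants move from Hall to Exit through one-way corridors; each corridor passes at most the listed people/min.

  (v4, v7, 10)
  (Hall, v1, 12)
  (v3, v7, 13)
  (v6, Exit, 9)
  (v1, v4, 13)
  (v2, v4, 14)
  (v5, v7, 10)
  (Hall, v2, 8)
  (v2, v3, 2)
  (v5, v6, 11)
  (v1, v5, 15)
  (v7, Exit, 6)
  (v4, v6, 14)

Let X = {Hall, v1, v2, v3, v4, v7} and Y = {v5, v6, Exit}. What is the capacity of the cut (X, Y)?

Edges leaving {Hall, v1, v2, v3, v4, v7}: v1→v5 (15), v4→v6 (14), v7→Exit (6).
Cut capacity = 15 + 14 + 6 = 35.

35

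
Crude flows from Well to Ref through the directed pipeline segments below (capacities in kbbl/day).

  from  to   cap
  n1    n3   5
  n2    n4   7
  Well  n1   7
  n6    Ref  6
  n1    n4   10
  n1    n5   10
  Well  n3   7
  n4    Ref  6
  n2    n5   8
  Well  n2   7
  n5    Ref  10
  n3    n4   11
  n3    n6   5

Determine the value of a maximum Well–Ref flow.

21

Augment Well→n1→n4→Ref: bottleneck 6, flow now 6.
Augment Well→n1→n5→Ref: bottleneck 1, flow now 7.
Augment Well→n2→n5→Ref: bottleneck 7, flow now 14.
Augment Well→n3→n6→Ref: bottleneck 5, flow now 19.
Augment Well→n3→n4→n1→n5→Ref: bottleneck 2, flow now 21. (uses reverse residual edge)
No augmenting path remains; maximum flow = 21.
In the residual graph, reachable from Well: {Well}.
Min-cut edges: Well→n1 (7), Well→n2 (7), Well→n3 (7); capacity 7 + 7 + 7 = 21.
This cut is saturated, so no flow can exceed 21.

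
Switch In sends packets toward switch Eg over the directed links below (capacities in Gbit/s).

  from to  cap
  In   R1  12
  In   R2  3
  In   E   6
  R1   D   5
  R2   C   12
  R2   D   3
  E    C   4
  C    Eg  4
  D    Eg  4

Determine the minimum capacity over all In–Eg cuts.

8

Augment In→R1→D→Eg: bottleneck 4, flow now 4.
Augment In→R2→C→Eg: bottleneck 3, flow now 7.
Augment In→E→C→Eg: bottleneck 1, flow now 8.
No augmenting path remains; maximum flow = 8.
By max-flow min-cut, the minimum cut capacity equals the max flow.
In the residual graph, reachable from In: {In, R1, R2, E, C, D}.
Min-cut edges: C→Eg (4), D→Eg (4); capacity 4 + 4 = 8.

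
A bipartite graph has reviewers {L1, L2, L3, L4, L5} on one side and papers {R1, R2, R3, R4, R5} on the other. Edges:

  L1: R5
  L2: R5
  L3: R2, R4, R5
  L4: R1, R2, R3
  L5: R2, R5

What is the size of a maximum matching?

4

Unit-capacity flow: source→left, listed edges, right→sink; max matching = max flow.
Augmenting path L1→R5 (+1); matched 1.
Augmenting path L3→R2 (+1); matched 2.
Augmenting path L4→R1 (+1); matched 3.
Augmenting path L5→R2→L3→R4 (+1); matched 4.
No augmenting path remains; maximum matching = 4.
König certificate: {L3, L4, L5, R5} is a vertex cover of size 4 (every listed pair touches it), so no matching can be larger.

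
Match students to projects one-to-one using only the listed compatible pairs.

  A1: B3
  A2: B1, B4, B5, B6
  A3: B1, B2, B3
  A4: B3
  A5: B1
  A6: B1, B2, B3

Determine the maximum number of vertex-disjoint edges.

4

Unit-capacity flow: source→left, listed edges, right→sink; max matching = max flow.
Augmenting path A1→B3 (+1); matched 1.
Augmenting path A2→B1 (+1); matched 2.
Augmenting path A3→B2 (+1); matched 3.
Augmenting path A5→B1→A2→B4 (+1); matched 4.
No augmenting path remains; maximum matching = 4.
König certificate: {A2, B1, B2, B3} is a vertex cover of size 4 (every listed pair touches it), so no matching can be larger.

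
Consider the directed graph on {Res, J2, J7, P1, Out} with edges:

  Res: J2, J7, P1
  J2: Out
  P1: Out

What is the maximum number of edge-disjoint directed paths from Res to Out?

2

Assign every edge capacity 1; by Menger, the answer equals the max flow.
Path Res→J2→Out (+1); total 1.
Path Res→P1→Out (+1); total 2.
No residual Res→Out path; max flow = 2.
Certifying cut of size 2: {Res→J2, Res→P1}.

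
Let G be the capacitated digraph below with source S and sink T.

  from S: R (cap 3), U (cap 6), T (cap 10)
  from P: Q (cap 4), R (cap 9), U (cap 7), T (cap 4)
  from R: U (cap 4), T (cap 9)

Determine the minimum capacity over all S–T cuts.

13

Augment S→T: bottleneck 10, flow now 10.
Augment S→R→T: bottleneck 3, flow now 13.
No augmenting path remains; maximum flow = 13.
By max-flow min-cut, the minimum cut capacity equals the max flow.
In the residual graph, reachable from S: {S, U}.
Min-cut edges: S→R (3), S→T (10); capacity 3 + 10 = 13.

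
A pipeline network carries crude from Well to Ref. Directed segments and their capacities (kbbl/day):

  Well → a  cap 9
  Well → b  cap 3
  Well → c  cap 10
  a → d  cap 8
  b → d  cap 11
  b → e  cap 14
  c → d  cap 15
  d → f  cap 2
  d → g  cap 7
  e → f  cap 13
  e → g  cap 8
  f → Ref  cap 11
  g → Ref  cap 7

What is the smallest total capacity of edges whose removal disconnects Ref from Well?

12

Augment Well→a→d→f→Ref: bottleneck 2, flow now 2.
Augment Well→a→d→g→Ref: bottleneck 6, flow now 8.
Augment Well→b→d→g→Ref: bottleneck 1, flow now 9.
Augment Well→b→e→f→Ref: bottleneck 2, flow now 11.
Augment Well→c→d→b→e→f→Ref: bottleneck 1, flow now 12. (uses reverse residual edge)
No augmenting path remains; maximum flow = 12.
By max-flow min-cut, the minimum cut capacity equals the max flow.
In the residual graph, reachable from Well: {Well, a, c, d}.
Min-cut edges: Well→b (3), d→f (2), d→g (7); capacity 3 + 2 + 7 = 12.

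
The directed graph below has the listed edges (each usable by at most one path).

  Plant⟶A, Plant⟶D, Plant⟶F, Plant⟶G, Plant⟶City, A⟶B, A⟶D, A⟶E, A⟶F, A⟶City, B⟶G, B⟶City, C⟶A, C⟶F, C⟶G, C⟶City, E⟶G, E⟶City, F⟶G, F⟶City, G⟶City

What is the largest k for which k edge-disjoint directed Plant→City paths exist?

Assign every edge capacity 1; by Menger, the answer equals the max flow.
Path Plant→City (+1); total 1.
Path Plant→A→City (+1); total 2.
Path Plant→F→City (+1); total 3.
Path Plant→G→City (+1); total 4.
No residual Plant→City path; max flow = 4.
Certifying cut of size 4: {Plant→A, Plant→City, Plant→F, Plant→G}.

4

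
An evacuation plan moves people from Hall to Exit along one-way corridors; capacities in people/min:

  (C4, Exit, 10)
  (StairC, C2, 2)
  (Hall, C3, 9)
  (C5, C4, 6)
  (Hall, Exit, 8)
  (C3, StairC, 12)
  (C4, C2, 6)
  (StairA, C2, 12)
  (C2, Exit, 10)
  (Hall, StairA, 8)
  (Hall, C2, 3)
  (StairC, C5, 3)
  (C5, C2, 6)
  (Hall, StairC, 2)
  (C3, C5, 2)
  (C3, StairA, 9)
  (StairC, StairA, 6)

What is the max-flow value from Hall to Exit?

23

Augment Hall→Exit: bottleneck 8, flow now 8.
Augment Hall→C2→Exit: bottleneck 3, flow now 11.
Augment Hall→StairC→C2→Exit: bottleneck 2, flow now 13.
Augment Hall→StairA→C2→Exit: bottleneck 5, flow now 18.
Augment Hall→C3→C5→C4→Exit: bottleneck 2, flow now 20.
Augment Hall→C3→StairC→C5→C4→Exit: bottleneck 3, flow now 23.
No augmenting path remains; maximum flow = 23.
In the residual graph, reachable from Hall: {Hall, C3, StairC, StairA, C2}.
Min-cut edges: Hall→Exit (8), C3→C5 (2), StairC→C5 (3), C2→Exit (10); capacity 8 + 2 + 3 + 10 = 23.
This cut is saturated, so no flow can exceed 23.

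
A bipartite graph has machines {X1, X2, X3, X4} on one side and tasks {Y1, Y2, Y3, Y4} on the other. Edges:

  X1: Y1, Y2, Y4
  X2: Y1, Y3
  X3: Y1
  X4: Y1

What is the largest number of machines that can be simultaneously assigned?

3

Unit-capacity flow: source→left, listed edges, right→sink; max matching = max flow.
Augmenting path X1→Y1 (+1); matched 1.
Augmenting path X2→Y3 (+1); matched 2.
Augmenting path X3→Y1→X1→Y2 (+1); matched 3.
No augmenting path remains; maximum matching = 3.
König certificate: {X1, X2, Y1} is a vertex cover of size 3 (every listed pair touches it), so no matching can be larger.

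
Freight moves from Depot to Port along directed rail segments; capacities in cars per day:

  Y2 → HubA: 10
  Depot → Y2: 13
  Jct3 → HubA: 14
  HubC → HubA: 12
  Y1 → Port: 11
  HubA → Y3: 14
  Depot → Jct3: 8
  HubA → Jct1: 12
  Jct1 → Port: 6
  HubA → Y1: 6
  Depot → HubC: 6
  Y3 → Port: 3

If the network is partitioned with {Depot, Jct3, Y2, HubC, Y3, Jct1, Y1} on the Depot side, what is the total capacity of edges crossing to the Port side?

56

Edges leaving {Depot, Jct3, Y2, HubC, Y3, Jct1, Y1}: Jct3→HubA (14), Y2→HubA (10), HubC→HubA (12), Y3→Port (3), Jct1→Port (6), Y1→Port (11).
Cut capacity = 14 + 10 + 12 + 3 + 6 + 11 = 56.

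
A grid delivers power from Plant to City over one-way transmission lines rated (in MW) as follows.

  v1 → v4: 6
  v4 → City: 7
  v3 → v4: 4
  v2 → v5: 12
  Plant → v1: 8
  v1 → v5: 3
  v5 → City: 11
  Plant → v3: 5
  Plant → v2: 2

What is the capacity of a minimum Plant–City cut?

Augment Plant→v1→v4→City: bottleneck 6, flow now 6.
Augment Plant→v1→v5→City: bottleneck 2, flow now 8.
Augment Plant→v2→v5→City: bottleneck 2, flow now 10.
Augment Plant→v3→v4→City: bottleneck 1, flow now 11.
Augment Plant→v3→v4→v1→v5→City: bottleneck 1, flow now 12. (uses reverse residual edge)
No augmenting path remains; maximum flow = 12.
By max-flow min-cut, the minimum cut capacity equals the max flow.
In the residual graph, reachable from Plant: {Plant, v1, v3, v4}.
Min-cut edges: Plant→v2 (2), v1→v5 (3), v4→City (7); capacity 2 + 3 + 7 = 12.

12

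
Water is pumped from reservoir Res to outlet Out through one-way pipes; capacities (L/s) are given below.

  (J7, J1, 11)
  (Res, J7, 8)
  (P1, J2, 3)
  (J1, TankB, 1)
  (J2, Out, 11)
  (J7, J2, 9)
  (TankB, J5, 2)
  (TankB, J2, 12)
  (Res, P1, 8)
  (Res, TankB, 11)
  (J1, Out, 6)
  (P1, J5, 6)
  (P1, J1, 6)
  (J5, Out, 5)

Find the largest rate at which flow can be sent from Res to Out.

Augment Res→TankB→J2→Out: bottleneck 11, flow now 11.
Augment Res→P1→J1→Out: bottleneck 6, flow now 17.
Augment Res→P1→J5→Out: bottleneck 2, flow now 19.
Augment Res→J7→J1→TankB→J5→Out: bottleneck 1, flow now 20.
Augment Res→J7→J1→P1→J5→Out: bottleneck 2, flow now 22. (uses reverse residual edge)
No augmenting path remains; maximum flow = 22.
In the residual graph, reachable from Res: {Res, TankB, P1, J7, J1, J2, J5}.
Min-cut edges: J1→Out (6), J2→Out (11), J5→Out (5); capacity 6 + 11 + 5 = 22.
This cut is saturated, so no flow can exceed 22.

22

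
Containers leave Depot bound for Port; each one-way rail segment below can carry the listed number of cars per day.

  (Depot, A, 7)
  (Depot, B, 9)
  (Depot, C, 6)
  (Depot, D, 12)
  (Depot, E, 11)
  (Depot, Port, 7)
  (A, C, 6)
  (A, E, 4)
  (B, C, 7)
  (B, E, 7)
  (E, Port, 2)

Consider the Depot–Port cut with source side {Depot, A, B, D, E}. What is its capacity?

Edges leaving {Depot, A, B, D, E}: Depot→C (6), Depot→Port (7), A→C (6), B→C (7), E→Port (2).
Cut capacity = 6 + 7 + 6 + 7 + 2 = 28.

28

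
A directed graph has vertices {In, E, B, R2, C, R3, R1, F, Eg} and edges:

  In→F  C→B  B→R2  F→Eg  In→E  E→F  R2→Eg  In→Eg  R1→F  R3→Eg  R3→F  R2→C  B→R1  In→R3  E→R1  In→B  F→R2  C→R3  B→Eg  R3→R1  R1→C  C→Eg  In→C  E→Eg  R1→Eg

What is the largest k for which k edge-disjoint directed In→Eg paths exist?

Assign every edge capacity 1; by Menger, the answer equals the max flow.
Path In→Eg (+1); total 1.
Path In→E→Eg (+1); total 2.
Path In→B→Eg (+1); total 3.
Path In→C→Eg (+1); total 4.
Path In→R3→Eg (+1); total 5.
Path In→F→Eg (+1); total 6.
No residual In→Eg path; max flow = 6.
Certifying cut of size 6: {In→B, In→C, In→E, In→Eg, In→F, In→R3}.

6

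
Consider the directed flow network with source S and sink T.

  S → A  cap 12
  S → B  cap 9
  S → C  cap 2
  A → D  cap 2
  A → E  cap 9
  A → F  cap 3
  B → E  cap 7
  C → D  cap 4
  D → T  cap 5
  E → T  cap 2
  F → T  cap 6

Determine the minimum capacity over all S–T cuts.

Augment S→A→D→T: bottleneck 2, flow now 2.
Augment S→A→E→T: bottleneck 2, flow now 4.
Augment S→A→F→T: bottleneck 3, flow now 7.
Augment S→C→D→T: bottleneck 2, flow now 9.
No augmenting path remains; maximum flow = 9.
By max-flow min-cut, the minimum cut capacity equals the max flow.
In the residual graph, reachable from S: {S, A, B, E}.
Min-cut edges: S→C (2), A→D (2), A→F (3), E→T (2); capacity 2 + 2 + 3 + 2 = 9.

9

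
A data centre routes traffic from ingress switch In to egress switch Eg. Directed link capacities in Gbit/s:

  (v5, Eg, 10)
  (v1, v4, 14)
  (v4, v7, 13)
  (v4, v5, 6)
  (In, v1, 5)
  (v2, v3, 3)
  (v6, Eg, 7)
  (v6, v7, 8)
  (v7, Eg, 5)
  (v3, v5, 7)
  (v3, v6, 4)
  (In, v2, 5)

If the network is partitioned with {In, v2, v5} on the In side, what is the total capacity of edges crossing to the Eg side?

18

Edges leaving {In, v2, v5}: In→v1 (5), v2→v3 (3), v5→Eg (10).
Cut capacity = 5 + 3 + 10 = 18.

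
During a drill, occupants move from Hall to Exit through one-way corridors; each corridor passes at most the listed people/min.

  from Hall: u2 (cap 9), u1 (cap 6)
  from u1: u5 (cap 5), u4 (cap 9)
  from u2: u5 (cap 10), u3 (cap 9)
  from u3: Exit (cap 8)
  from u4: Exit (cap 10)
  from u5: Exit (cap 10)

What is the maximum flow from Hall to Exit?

Augment Hall→u1→u4→Exit: bottleneck 6, flow now 6.
Augment Hall→u2→u3→Exit: bottleneck 8, flow now 14.
Augment Hall→u2→u5→Exit: bottleneck 1, flow now 15.
No augmenting path remains; maximum flow = 15.
In the residual graph, reachable from Hall: {Hall}.
Min-cut edges: Hall→u1 (6), Hall→u2 (9); capacity 6 + 9 = 15.
This cut is saturated, so no flow can exceed 15.

15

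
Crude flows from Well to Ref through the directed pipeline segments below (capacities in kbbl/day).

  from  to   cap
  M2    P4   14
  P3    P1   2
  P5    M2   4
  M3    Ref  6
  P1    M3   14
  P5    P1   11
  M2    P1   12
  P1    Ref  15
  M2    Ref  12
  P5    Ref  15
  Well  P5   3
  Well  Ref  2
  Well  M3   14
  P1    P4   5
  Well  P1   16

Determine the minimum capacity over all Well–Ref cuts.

Augment Well→Ref: bottleneck 2, flow now 2.
Augment Well→P5→Ref: bottleneck 3, flow now 5.
Augment Well→P1→Ref: bottleneck 15, flow now 20.
Augment Well→M3→Ref: bottleneck 6, flow now 26.
No augmenting path remains; maximum flow = 26.
By max-flow min-cut, the minimum cut capacity equals the max flow.
In the residual graph, reachable from Well: {Well, P1, M3, P4}.
Min-cut edges: Well→P5 (3), Well→Ref (2), P1→Ref (15), M3→Ref (6); capacity 3 + 2 + 15 + 6 = 26.

26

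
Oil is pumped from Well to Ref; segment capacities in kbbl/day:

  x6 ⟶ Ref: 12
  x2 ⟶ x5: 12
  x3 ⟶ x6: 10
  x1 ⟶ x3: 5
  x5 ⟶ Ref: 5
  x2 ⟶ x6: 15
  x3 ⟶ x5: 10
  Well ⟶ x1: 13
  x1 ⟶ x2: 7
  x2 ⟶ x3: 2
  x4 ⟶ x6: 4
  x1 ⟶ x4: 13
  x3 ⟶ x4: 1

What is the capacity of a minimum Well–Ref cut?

Augment Well→x1→x2→x5→Ref: bottleneck 5, flow now 5.
Augment Well→x1→x2→x6→Ref: bottleneck 2, flow now 7.
Augment Well→x1→x3→x6→Ref: bottleneck 5, flow now 12.
Augment Well→x1→x4→x6→Ref: bottleneck 1, flow now 13.
No augmenting path remains; maximum flow = 13.
By max-flow min-cut, the minimum cut capacity equals the max flow.
In the residual graph, reachable from Well: {Well}.
Min-cut edges: Well→x1 (13); capacity 13 = 13.

13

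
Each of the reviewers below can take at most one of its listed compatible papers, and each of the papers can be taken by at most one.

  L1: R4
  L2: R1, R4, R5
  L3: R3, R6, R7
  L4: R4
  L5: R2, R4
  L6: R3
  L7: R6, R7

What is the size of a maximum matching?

Unit-capacity flow: source→left, listed edges, right→sink; max matching = max flow.
Augmenting path L1→R4 (+1); matched 1.
Augmenting path L2→R1 (+1); matched 2.
Augmenting path L3→R3 (+1); matched 3.
Augmenting path L5→R2 (+1); matched 4.
Augmenting path L7→R6 (+1); matched 5.
Augmenting path L6→R3→L3→R7 (+1); matched 6.
No augmenting path remains; maximum matching = 6.
König certificate: {L2, L3, L5, L6, L7, R4} is a vertex cover of size 6 (every listed pair touches it), so no matching can be larger.

6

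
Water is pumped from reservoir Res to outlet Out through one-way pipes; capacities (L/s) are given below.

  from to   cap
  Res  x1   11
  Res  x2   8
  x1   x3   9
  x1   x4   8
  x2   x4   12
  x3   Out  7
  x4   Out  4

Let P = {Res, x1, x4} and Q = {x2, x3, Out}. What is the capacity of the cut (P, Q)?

Edges leaving {Res, x1, x4}: Res→x2 (8), x1→x3 (9), x4→Out (4).
Cut capacity = 8 + 9 + 4 = 21.

21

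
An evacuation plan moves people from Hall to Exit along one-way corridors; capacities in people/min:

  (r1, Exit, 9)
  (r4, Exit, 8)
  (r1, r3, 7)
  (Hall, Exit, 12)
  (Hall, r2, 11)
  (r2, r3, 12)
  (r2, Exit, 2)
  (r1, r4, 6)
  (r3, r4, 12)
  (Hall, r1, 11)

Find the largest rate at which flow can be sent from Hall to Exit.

31

Augment Hall→Exit: bottleneck 12, flow now 12.
Augment Hall→r1→Exit: bottleneck 9, flow now 21.
Augment Hall→r2→Exit: bottleneck 2, flow now 23.
Augment Hall→r1→r4→Exit: bottleneck 2, flow now 25.
Augment Hall→r2→r3→r4→Exit: bottleneck 6, flow now 31.
No augmenting path remains; maximum flow = 31.
In the residual graph, reachable from Hall: {Hall, r1, r2, r3, r4}.
Min-cut edges: Hall→Exit (12), r1→Exit (9), r2→Exit (2), r4→Exit (8); capacity 12 + 9 + 2 + 8 = 31.
This cut is saturated, so no flow can exceed 31.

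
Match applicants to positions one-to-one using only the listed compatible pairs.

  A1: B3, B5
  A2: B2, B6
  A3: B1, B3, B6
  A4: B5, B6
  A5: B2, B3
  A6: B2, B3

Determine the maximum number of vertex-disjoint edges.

Unit-capacity flow: source→left, listed edges, right→sink; max matching = max flow.
Augmenting path A1→B3 (+1); matched 1.
Augmenting path A2→B2 (+1); matched 2.
Augmenting path A3→B1 (+1); matched 3.
Augmenting path A4→B5 (+1); matched 4.
Augmenting path A5→B2→A2→B6 (+1); matched 5.
No augmenting path remains; maximum matching = 5.
König certificate: {A3, B2, B3, B5, B6} is a vertex cover of size 5 (every listed pair touches it), so no matching can be larger.

5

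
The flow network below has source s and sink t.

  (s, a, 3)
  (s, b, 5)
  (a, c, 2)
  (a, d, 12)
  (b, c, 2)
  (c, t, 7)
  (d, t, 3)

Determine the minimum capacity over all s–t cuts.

Augment s→a→c→t: bottleneck 2, flow now 2.
Augment s→a→d→t: bottleneck 1, flow now 3.
Augment s→b→c→t: bottleneck 2, flow now 5.
No augmenting path remains; maximum flow = 5.
By max-flow min-cut, the minimum cut capacity equals the max flow.
In the residual graph, reachable from s: {s, b}.
Min-cut edges: s→a (3), b→c (2); capacity 3 + 2 = 5.

5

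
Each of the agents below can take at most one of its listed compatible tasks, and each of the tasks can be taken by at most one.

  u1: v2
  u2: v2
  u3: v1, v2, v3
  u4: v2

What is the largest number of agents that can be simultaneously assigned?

2

Unit-capacity flow: source→left, listed edges, right→sink; max matching = max flow.
Augmenting path u1→v2 (+1); matched 1.
Augmenting path u3→v1 (+1); matched 2.
No augmenting path remains; maximum matching = 2.
König certificate: {u3, v2} is a vertex cover of size 2 (every listed pair touches it), so no matching can be larger.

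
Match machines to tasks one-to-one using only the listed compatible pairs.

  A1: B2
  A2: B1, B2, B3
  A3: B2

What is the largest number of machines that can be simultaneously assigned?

2

Unit-capacity flow: source→left, listed edges, right→sink; max matching = max flow.
Augmenting path A1→B2 (+1); matched 1.
Augmenting path A2→B1 (+1); matched 2.
No augmenting path remains; maximum matching = 2.
König certificate: {A2, B2} is a vertex cover of size 2 (every listed pair touches it), so no matching can be larger.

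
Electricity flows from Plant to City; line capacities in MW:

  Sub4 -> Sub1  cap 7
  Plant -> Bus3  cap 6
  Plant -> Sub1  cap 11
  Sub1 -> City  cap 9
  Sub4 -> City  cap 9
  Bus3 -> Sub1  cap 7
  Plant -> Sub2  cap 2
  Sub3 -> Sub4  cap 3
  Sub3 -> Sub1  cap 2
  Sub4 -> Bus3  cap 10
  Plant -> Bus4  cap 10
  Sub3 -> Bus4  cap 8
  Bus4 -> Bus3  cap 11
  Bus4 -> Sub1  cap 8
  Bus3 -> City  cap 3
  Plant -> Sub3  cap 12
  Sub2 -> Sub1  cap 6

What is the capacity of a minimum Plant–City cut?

Augment Plant→Bus3→City: bottleneck 3, flow now 3.
Augment Plant→Sub1→City: bottleneck 9, flow now 12.
Augment Plant→Sub3→Sub4→City: bottleneck 3, flow now 15.
No augmenting path remains; maximum flow = 15.
By max-flow min-cut, the minimum cut capacity equals the max flow.
In the residual graph, reachable from Plant: {Plant, Sub3, Bus4, Bus3, Sub2, Sub1}.
Min-cut edges: Sub3→Sub4 (3), Bus3→City (3), Sub1→City (9); capacity 3 + 3 + 9 = 15.

15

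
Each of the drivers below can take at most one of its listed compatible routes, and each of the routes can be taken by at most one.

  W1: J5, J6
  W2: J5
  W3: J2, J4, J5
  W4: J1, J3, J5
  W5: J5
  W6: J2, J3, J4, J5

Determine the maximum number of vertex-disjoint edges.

5

Unit-capacity flow: source→left, listed edges, right→sink; max matching = max flow.
Augmenting path W1→J5 (+1); matched 1.
Augmenting path W3→J2 (+1); matched 2.
Augmenting path W4→J1 (+1); matched 3.
Augmenting path W6→J3 (+1); matched 4.
Augmenting path W2→J5→W1→J6 (+1); matched 5.
No augmenting path remains; maximum matching = 5.
König certificate: {W1, W3, W4, W6, J5} is a vertex cover of size 5 (every listed pair touches it), so no matching can be larger.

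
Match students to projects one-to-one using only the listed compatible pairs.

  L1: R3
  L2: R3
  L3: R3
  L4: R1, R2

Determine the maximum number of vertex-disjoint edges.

Unit-capacity flow: source→left, listed edges, right→sink; max matching = max flow.
Augmenting path L1→R3 (+1); matched 1.
Augmenting path L4→R1 (+1); matched 2.
No augmenting path remains; maximum matching = 2.
König certificate: {L4, R3} is a vertex cover of size 2 (every listed pair touches it), so no matching can be larger.

2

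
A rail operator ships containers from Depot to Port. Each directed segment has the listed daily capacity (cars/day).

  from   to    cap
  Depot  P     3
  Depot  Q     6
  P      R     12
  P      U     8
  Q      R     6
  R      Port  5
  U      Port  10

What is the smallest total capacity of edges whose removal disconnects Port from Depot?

8

Augment Depot→P→R→Port: bottleneck 3, flow now 3.
Augment Depot→Q→R→Port: bottleneck 2, flow now 5.
Augment Depot→Q→R→P→U→Port: bottleneck 3, flow now 8. (uses reverse residual edge)
No augmenting path remains; maximum flow = 8.
By max-flow min-cut, the minimum cut capacity equals the max flow.
In the residual graph, reachable from Depot: {Depot, Q, R}.
Min-cut edges: Depot→P (3), R→Port (5); capacity 3 + 5 = 8.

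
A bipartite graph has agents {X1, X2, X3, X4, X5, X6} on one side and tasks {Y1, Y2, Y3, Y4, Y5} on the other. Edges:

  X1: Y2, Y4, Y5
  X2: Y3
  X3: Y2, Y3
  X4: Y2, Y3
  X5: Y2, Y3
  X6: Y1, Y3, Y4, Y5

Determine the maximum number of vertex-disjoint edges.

4

Unit-capacity flow: source→left, listed edges, right→sink; max matching = max flow.
Augmenting path X1→Y2 (+1); matched 1.
Augmenting path X2→Y3 (+1); matched 2.
Augmenting path X6→Y1 (+1); matched 3.
Augmenting path X3→Y2→X1→Y4 (+1); matched 4.
No augmenting path remains; maximum matching = 4.
König certificate: {X1, X6, Y2, Y3} is a vertex cover of size 4 (every listed pair touches it), so no matching can be larger.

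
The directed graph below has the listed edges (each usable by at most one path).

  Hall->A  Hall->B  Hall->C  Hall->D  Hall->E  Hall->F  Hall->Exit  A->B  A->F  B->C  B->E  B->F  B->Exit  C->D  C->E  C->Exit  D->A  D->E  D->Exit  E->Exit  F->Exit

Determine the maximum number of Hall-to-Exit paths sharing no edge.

6

Assign every edge capacity 1; by Menger, the answer equals the max flow.
Path Hall→Exit (+1); total 1.
Path Hall→B→Exit (+1); total 2.
Path Hall→C→Exit (+1); total 3.
Path Hall→D→Exit (+1); total 4.
Path Hall→E→Exit (+1); total 5.
Path Hall→F→Exit (+1); total 6.
No residual Hall→Exit path; max flow = 6.
Certifying cut of size 6: {B→Exit, C→Exit, D→Exit, E→Exit, F→Exit, Hall→Exit}.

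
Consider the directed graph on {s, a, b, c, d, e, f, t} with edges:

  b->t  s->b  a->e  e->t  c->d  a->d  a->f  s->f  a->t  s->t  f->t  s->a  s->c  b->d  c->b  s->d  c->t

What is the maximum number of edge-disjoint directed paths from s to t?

5

Assign every edge capacity 1; by Menger, the answer equals the max flow.
Path s→t (+1); total 1.
Path s→a→t (+1); total 2.
Path s→b→t (+1); total 3.
Path s→c→t (+1); total 4.
Path s→f→t (+1); total 5.
No residual s→t path; max flow = 5.
Certifying cut of size 5: {s→a, s→b, s→c, s→f, s→t}.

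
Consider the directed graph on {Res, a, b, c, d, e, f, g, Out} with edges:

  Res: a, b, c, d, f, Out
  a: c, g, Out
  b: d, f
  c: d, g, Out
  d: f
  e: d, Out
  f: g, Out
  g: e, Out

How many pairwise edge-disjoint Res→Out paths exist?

5

Assign every edge capacity 1; by Menger, the answer equals the max flow.
Path Res→Out (+1); total 1.
Path Res→a→Out (+1); total 2.
Path Res→c→Out (+1); total 3.
Path Res→f→Out (+1); total 4.
Path Res→b→f→g→Out (+1); total 5.
No residual Res→Out path; max flow = 5.
Certifying cut of size 5: {Res→Out, Res→a, Res→c, f→Out, f→g}.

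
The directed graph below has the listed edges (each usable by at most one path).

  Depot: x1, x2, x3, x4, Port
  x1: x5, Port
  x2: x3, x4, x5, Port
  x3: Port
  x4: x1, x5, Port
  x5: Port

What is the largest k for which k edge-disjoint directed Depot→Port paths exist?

Assign every edge capacity 1; by Menger, the answer equals the max flow.
Path Depot→Port (+1); total 1.
Path Depot→x1→Port (+1); total 2.
Path Depot→x2→Port (+1); total 3.
Path Depot→x3→Port (+1); total 4.
Path Depot→x4→Port (+1); total 5.
No residual Depot→Port path; max flow = 5.
Certifying cut of size 5: {Depot→Port, Depot→x1, Depot→x2, Depot→x3, Depot→x4}.

5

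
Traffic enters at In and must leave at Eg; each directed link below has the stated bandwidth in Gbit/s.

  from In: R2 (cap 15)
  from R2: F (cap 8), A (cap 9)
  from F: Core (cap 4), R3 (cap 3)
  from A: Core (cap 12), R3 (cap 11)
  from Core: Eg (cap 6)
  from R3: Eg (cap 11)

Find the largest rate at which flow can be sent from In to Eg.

15

Augment In→R2→F→Core→Eg: bottleneck 4, flow now 4.
Augment In→R2→F→R3→Eg: bottleneck 3, flow now 7.
Augment In→R2→A→Core→Eg: bottleneck 2, flow now 9.
Augment In→R2→A→R3→Eg: bottleneck 6, flow now 15.
No augmenting path remains; maximum flow = 15.
In the residual graph, reachable from In: {In}.
Min-cut edges: In→R2 (15); capacity 15 = 15.
This cut is saturated, so no flow can exceed 15.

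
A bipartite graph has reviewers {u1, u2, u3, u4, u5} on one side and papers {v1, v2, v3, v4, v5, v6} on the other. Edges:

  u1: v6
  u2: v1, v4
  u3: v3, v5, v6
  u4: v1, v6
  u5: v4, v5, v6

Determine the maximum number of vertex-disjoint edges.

5

Unit-capacity flow: source→left, listed edges, right→sink; max matching = max flow.
Augmenting path u1→v6 (+1); matched 1.
Augmenting path u2→v1 (+1); matched 2.
Augmenting path u3→v3 (+1); matched 3.
Augmenting path u5→v4 (+1); matched 4.
Augmenting path u4→v1→u2→v4→u5→v5 (+1); matched 5.
No augmenting path remains; maximum matching = 5.
König certificate: {u1, u2, u3, u4, u5} is a vertex cover of size 5 (every listed pair touches it), so no matching can be larger.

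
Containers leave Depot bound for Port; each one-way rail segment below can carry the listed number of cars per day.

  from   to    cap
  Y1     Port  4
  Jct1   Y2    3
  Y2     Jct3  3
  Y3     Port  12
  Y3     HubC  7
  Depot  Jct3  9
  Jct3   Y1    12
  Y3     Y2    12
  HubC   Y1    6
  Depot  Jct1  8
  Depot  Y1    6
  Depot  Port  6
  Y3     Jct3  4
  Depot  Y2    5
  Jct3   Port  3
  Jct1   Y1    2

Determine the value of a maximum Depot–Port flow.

Augment Depot→Port: bottleneck 6, flow now 6.
Augment Depot→Jct3→Port: bottleneck 3, flow now 9.
Augment Depot→Y1→Port: bottleneck 4, flow now 13.
No augmenting path remains; maximum flow = 13.
In the residual graph, reachable from Depot: {Depot, Jct1, Y2, Jct3, Y1}.
Min-cut edges: Depot→Port (6), Jct3→Port (3), Y1→Port (4); capacity 6 + 3 + 4 = 13.
This cut is saturated, so no flow can exceed 13.

13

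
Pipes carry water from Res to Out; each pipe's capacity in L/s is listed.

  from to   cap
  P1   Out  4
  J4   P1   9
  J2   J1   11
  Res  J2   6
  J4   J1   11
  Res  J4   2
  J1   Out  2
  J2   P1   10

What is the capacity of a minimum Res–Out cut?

Augment Res→J4→P1→Out: bottleneck 2, flow now 2.
Augment Res→J2→P1→Out: bottleneck 2, flow now 4.
Augment Res→J2→J1→Out: bottleneck 2, flow now 6.
No augmenting path remains; maximum flow = 6.
By max-flow min-cut, the minimum cut capacity equals the max flow.
In the residual graph, reachable from Res: {Res, J4, J2, P1, J1}.
Min-cut edges: P1→Out (4), J1→Out (2); capacity 4 + 2 = 6.

6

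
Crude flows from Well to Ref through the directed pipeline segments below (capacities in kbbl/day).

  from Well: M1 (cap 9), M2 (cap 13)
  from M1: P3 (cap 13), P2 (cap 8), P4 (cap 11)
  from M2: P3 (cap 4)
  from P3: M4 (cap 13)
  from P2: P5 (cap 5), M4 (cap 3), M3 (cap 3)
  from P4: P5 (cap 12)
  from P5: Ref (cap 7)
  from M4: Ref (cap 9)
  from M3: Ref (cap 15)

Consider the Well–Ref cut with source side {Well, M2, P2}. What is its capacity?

Edges leaving {Well, M2, P2}: Well→M1 (9), M2→P3 (4), P2→P5 (5), P2→M4 (3), P2→M3 (3).
Cut capacity = 9 + 4 + 5 + 3 + 3 = 24.

24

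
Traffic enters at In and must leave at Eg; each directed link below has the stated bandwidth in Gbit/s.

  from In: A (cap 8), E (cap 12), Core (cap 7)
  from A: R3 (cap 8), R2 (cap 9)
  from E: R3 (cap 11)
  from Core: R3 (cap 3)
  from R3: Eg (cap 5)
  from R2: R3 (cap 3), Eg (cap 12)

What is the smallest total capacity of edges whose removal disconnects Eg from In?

Augment In→A→R3→Eg: bottleneck 5, flow now 5.
Augment In→A→R2→Eg: bottleneck 3, flow now 8.
Augment In→E→R3→A→R2→Eg: bottleneck 5, flow now 13. (uses reverse residual edge)
No augmenting path remains; maximum flow = 13.
By max-flow min-cut, the minimum cut capacity equals the max flow.
In the residual graph, reachable from In: {In, E, Core, R3}.
Min-cut edges: In→A (8), R3→Eg (5); capacity 8 + 5 = 13.

13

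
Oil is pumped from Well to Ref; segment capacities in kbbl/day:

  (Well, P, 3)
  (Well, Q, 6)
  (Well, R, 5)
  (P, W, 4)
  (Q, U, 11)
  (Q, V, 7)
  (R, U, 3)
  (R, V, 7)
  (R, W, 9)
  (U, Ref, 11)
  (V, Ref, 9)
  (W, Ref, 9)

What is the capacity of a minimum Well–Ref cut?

Augment Well→P→W→Ref: bottleneck 3, flow now 3.
Augment Well→Q→U→Ref: bottleneck 6, flow now 9.
Augment Well→R→U→Ref: bottleneck 3, flow now 12.
Augment Well→R→V→Ref: bottleneck 2, flow now 14.
No augmenting path remains; maximum flow = 14.
By max-flow min-cut, the minimum cut capacity equals the max flow.
In the residual graph, reachable from Well: {Well}.
Min-cut edges: Well→P (3), Well→Q (6), Well→R (5); capacity 3 + 6 + 5 = 14.

14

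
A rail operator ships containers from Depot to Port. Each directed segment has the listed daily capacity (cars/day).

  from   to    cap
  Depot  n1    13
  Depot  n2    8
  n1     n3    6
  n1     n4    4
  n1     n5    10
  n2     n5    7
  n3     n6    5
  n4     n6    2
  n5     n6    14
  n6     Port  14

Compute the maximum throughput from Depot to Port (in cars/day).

Augment Depot→n1→n3→n6→Port: bottleneck 5, flow now 5.
Augment Depot→n1→n4→n6→Port: bottleneck 2, flow now 7.
Augment Depot→n1→n5→n6→Port: bottleneck 6, flow now 13.
Augment Depot→n2→n5→n6→Port: bottleneck 1, flow now 14.
No augmenting path remains; maximum flow = 14.
In the residual graph, reachable from Depot: {Depot, n1, n2, n3, n4, n5, n6}.
Min-cut edges: n6→Port (14); capacity 14 = 14.
This cut is saturated, so no flow can exceed 14.

14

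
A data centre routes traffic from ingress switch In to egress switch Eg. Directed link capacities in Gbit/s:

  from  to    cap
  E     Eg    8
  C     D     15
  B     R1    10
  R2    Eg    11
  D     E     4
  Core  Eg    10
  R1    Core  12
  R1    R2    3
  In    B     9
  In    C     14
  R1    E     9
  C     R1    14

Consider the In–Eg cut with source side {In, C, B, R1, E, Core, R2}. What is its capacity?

44

Edges leaving {In, C, B, R1, E, Core, R2}: C→D (15), E→Eg (8), Core→Eg (10), R2→Eg (11).
Cut capacity = 15 + 8 + 10 + 11 = 44.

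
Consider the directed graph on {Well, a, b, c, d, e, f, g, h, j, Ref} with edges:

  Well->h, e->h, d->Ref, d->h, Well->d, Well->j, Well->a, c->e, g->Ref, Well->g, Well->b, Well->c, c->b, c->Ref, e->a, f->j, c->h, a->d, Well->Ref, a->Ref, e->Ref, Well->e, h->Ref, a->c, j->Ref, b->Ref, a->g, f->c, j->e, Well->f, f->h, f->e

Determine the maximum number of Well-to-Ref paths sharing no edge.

9

Assign every edge capacity 1; by Menger, the answer equals the max flow.
Path Well→Ref (+1); total 1.
Path Well→a→Ref (+1); total 2.
Path Well→b→Ref (+1); total 3.
Path Well→c→Ref (+1); total 4.
Path Well→d→Ref (+1); total 5.
Path Well→e→Ref (+1); total 6.
Path Well→g→Ref (+1); total 7.
Path Well→h→Ref (+1); total 8.
Path Well→j→Ref (+1); total 9.
No residual Well→Ref path; max flow = 9.
Certifying cut of size 9: {Well→Ref, a→Ref, b→Ref, c→Ref, d→Ref, e→Ref, g→Ref, h→Ref, j→Ref}.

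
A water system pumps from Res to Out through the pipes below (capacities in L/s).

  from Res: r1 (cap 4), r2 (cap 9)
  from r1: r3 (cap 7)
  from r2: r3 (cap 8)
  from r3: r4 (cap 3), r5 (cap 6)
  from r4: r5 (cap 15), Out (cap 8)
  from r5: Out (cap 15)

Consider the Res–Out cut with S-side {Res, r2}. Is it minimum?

Given cut capacity: 4 + 8 = 12.
Augment Res→r1→r3→r4→Out: bottleneck 3, flow now 3.
Augment Res→r1→r3→r5→Out: bottleneck 1, flow now 4.
Augment Res→r2→r3→r5→Out: bottleneck 5, flow now 9.
No augmenting path remains; maximum flow = 9.
In the residual graph, reachable from Res: {Res, r1, r2, r3}.
Min-cut edges: r3→r4 (3), r3→r5 (6); capacity 3 + 6 = 9.
Cut capacity 12 exceeds the max flow 9, so it is not minimum.

No — its capacity is 12, but the minimum cut has capacity 9.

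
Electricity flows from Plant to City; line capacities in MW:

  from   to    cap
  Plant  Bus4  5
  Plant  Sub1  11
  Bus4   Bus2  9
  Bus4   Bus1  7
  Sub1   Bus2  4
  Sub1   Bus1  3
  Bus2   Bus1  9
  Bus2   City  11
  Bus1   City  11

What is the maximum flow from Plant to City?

12

Augment Plant→Bus4→Bus2→City: bottleneck 5, flow now 5.
Augment Plant→Sub1→Bus2→City: bottleneck 4, flow now 9.
Augment Plant→Sub1→Bus1→City: bottleneck 3, flow now 12.
No augmenting path remains; maximum flow = 12.
In the residual graph, reachable from Plant: {Plant, Sub1}.
Min-cut edges: Plant→Bus4 (5), Sub1→Bus2 (4), Sub1→Bus1 (3); capacity 5 + 4 + 3 = 12.
This cut is saturated, so no flow can exceed 12.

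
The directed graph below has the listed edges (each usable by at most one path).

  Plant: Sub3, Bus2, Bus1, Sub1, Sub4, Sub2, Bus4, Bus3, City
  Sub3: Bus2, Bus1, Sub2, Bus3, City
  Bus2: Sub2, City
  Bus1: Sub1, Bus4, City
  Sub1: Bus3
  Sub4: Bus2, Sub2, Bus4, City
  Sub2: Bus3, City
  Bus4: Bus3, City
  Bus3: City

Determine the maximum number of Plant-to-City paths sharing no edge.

Assign every edge capacity 1; by Menger, the answer equals the max flow.
Path Plant→City (+1); total 1.
Path Plant→Sub3→City (+1); total 2.
Path Plant→Bus2→City (+1); total 3.
Path Plant→Bus1→City (+1); total 4.
Path Plant→Sub4→City (+1); total 5.
Path Plant→Sub2→City (+1); total 6.
Path Plant→Bus4→City (+1); total 7.
Path Plant→Bus3→City (+1); total 8.
No residual Plant→City path; max flow = 8.
Certifying cut of size 8: {Bus3→City, Plant→Bus1, Plant→Bus2, Plant→Bus4, Plant→City, Plant→Sub2, Plant→Sub3, Plant→Sub4}.

8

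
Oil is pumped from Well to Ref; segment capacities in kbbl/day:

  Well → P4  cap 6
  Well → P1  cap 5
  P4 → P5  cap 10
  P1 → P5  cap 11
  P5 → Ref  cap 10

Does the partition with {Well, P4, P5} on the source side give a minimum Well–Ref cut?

No — its capacity is 15, but the minimum cut has capacity 10.

Given cut capacity: 5 + 10 = 15.
Augment Well→P4→P5→Ref: bottleneck 6, flow now 6.
Augment Well→P1→P5→Ref: bottleneck 4, flow now 10.
No augmenting path remains; maximum flow = 10.
In the residual graph, reachable from Well: {Well, P4, P1, P5}.
Min-cut edges: P5→Ref (10); capacity 10 = 10.
Cut capacity 15 exceeds the max flow 10, so it is not minimum.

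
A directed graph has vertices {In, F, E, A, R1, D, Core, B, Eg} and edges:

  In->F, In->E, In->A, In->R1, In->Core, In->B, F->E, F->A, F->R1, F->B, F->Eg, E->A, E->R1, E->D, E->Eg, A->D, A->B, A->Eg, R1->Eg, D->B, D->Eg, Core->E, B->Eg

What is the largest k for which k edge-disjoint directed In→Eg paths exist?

Assign every edge capacity 1; by Menger, the answer equals the max flow.
Path In→F→Eg (+1); total 1.
Path In→E→Eg (+1); total 2.
Path In→A→Eg (+1); total 3.
Path In→R1→Eg (+1); total 4.
Path In→B→Eg (+1); total 5.
Path In→Core→E→D→Eg (+1); total 6.
No residual In→Eg path; max flow = 6.
Certifying cut of size 6: {In→A, In→B, In→Core, In→E, In→F, In→R1}.

6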